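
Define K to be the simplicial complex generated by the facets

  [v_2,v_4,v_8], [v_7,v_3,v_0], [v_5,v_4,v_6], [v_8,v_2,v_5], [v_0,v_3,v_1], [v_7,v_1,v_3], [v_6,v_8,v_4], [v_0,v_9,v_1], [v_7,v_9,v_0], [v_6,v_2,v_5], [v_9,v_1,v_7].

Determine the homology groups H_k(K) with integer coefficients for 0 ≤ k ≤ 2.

Fix the vertex order v_0 < v_1 < v_2 < v_3 < v_4 < v_5 < v_6 < v_7 < v_8 < v_9 and write every simplex with vertices in increasing order. Then dim K = 2 and the simplices of K are:

  0-simplices (10): [v_0], [v_1], [v_2], [v_3], [v_4], [v_5], [v_6], [v_7], [v_8], [v_9]
  1-simplices (19): (19 of them)
  2-simplices (11): (11 of them)

Hence C_0 ≅ Z^10, C_1 ≅ Z^19, C_2 ≅ Z^11.

The boundary map ∂_1: C_1 → C_0 maps an edge to its endpoints' difference, ∂[p,q] = q − p.
As a 10×19 matrix over Z this has rank 8, with invariant factors (1,1,1,1,1,1,1,1).

∂_2: C_2 → C_1 maps a triangle to the signed sum of its edges. For instance
  ∂[v_2,v_5,v_8] = [v_5,v_8] − [v_2,v_8] + [v_2,v_5],
  ∂[v_2,v_4,v_8] = [v_4,v_8] − [v_2,v_8] + [v_2,v_4].
The 19×11 boundary matrix has rank 10 and Smith normal form diag(1,1,1,1,1,1,1,1,1,1).

Reading off H_k = ker ∂_k / im ∂_{k+1}:

  H_0: rank C_0 − rank ∂_1 = 10 − 8 = 2, and the invariant factors of ∂_1 are all 1, so H_0 ≅ Z^2.
  H_1: rank ker ∂_1 − rank ∂_2 = (19 − 8) − 10 = 1, and the invariant factors of ∂_2 are all 1, so H_1 ≅ Z.
  H_2: rank ker ∂_2 − rank ∂_3 = (11 − 10) − 0 = 1, and there is no ∂_3, so H_2 ≅ Z.

H_0 ≅ Z^2,  H_1 ≅ Z,  H_2 ≅ Z.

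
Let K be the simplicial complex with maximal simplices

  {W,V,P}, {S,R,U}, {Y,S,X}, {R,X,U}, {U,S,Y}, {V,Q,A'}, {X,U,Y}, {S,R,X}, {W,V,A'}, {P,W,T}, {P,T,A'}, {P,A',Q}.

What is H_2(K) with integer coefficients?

H_2 ≅ Z.

Fix the vertex order P < Q < R < S < T < U < V < W < X < Y < A' and write every simplex with vertices in increasing order. Then dim K = 2 and the simplices of K are:

  0-simplices (11): [P], [Q], [R], [S], [T], [U], [V], [W], [X], [Y], [A']
  1-simplices (21): [P,Q], [P,T], [P,V], [P,W], [P,A'], [Q,V], [Q,A'], [R,S], [R,U], [R,X], [S,U], [S,X], [S,Y], [T,W], [T,A'], [U,X], [U,Y], [V,W], [V,A'], [W,A'], [X,Y]
  2-simplices (12): [P,Q,A'], [P,T,W], [P,T,A'], [P,V,W], [Q,V,A'], [R,S,U], [R,S,X], [R,U,X], [S,U,Y], [S,X,Y], [U,X,Y], [V,W,A']

Hence C_0 ≅ Z^11, C_1 ≅ Z^21, C_2 ≅ Z^12.

Boundary ∂_1: C_1 → C_0 maps an edge to its endpoints' difference, ∂[p,q] = q − p. For instance
  ∂[P,T] = [T] − [P].
As a 11×21 matrix over Z this has rank 9, with invariant factors (1,1,1,1,1,1,1,1,1).

The boundary map ∂_2: C_2 → C_1 acts by ∂[p,q,r] = [q,r] − [p,r] + [p,q]. For instance
  ∂[R,S,X] = [S,X] − [R,X] + [R,S],
  ∂[U,X,Y] = [X,Y] − [U,Y] + [U,X].
As a 21×12 matrix over Z this has rank 11, with invariant factors (1,1,1,1,1,1,1,1,1,1,1).

Computing H_k = (kernel of ∂_k) / (image of ∂_{k+1}):

  H_2: rank ker ∂_2 − rank ∂_3 = (12 − 11) − 0 = 1, and there is no ∂_3, so H_2 ≅ Z.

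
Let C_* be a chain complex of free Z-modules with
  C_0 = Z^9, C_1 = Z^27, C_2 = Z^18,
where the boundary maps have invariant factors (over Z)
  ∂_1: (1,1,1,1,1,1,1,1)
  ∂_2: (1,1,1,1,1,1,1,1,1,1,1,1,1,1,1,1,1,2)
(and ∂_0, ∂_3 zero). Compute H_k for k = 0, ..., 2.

H_0 = Z,  H_1 = Z × Z/2,  H_2 = 0.

H_0: b_0 = 9 − 0 − 8 = 1; torsion from ∂_1 factors > 1: none. So H_0 = Z.
H_1: b_1 = 27 − 8 − 18 = 1; torsion from ∂_2 factors > 1: [2]. So H_1 = Z × Z/2.
H_2: b_2 = 18 − 18 − 0 = 0; torsion from ∂_3 factors > 1: none. So H_2 = 0.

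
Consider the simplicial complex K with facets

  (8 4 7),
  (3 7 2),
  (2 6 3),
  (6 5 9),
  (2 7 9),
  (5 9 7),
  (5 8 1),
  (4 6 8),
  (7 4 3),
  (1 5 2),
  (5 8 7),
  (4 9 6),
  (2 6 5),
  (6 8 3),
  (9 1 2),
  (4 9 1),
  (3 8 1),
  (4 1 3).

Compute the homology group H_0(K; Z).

Take the total order 1 < 2 < 3 < 4 < 5 < 6 < 7 < 8 < 9 on the vertex set. Then K (dimension 2) consists of the simplices:

  0-simplices (9): [1], [2], [3], [4], [5], [6], [7], [8], [9]
  1-simplices (27): (27 of them)
  2-simplices (18): [1,2,5], [1,2,9], [1,3,4], [1,3,8], [1,4,9], [1,5,8], [2,3,6], [2,3,7], [2,5,6], [2,7,9], [3,4,7], [3,6,8], [4,6,8], [4,6,9], [4,7,8], [5,6,9], [5,7,8], [5,7,9]

Hence C_0 ≅ Z^9, C_1 ≅ Z^27, C_2 ≅ Z^18.

Boundary ∂_1: C_1 → C_0 maps an edge to its endpoints' difference, ∂[p,q] = q − p. For instance
  ∂[1,5] = [5] − [1].
As a 9×27 matrix over Z this has rank 8, with invariant factors (1,1,1,1,1,1,1,1).

∂_2: C_2 → C_1 sends each 2-simplex [p,q,r] to [q,r] − [p,r] + [p,q]. For instance
  ∂[1,4,9] = [4,9] − [1,9] + [1,4],
  ∂[1,5,8] = [5,8] − [1,8] + [1,5].
The resulting 27×18 matrix has rank 18, and its Smith normal form has invariant factors (1,1,1,1,1,1,1,1,1,1,1,1,1,1,1,1,1,2).

Computing H_k = (kernel of ∂_k) / (image of ∂_{k+1}):

  H_0: rank C_0 − rank ∂_1 = 9 − 8 = 1, and the invariant factors of ∂_1 are all 1, so H_0 = Z.

H_0 = Z.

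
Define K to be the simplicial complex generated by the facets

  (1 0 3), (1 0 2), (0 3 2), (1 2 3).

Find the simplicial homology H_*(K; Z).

Take the total order 0 < 1 < 2 < 3 on the vertex set. Then K (dimension 2) consists of the simplices:

  0-simplices (4): [0], [1], [2], [3]
  1-simplices (6): [0,1], [0,2], [0,3], [1,2], [1,3], [2,3]
  2-simplices (4): [0,1,2], [0,1,3], [0,2,3], [1,2,3]

Hence C_0 ≅ Z^4, C_1 ≅ Z^6, C_2 ≅ Z^4.

The boundary map ∂_1: C_1 → C_0 sends each edge [p,q] (with p < q) to q − p. For instance
  ∂[2,3] = [3] − [2].
As a 4×6 matrix over Z this has rank 3, with invariant factors (1,1,1).

The boundary map ∂_2: C_2 → C_1 sends each 2-simplex [p,q,r] to [q,r] − [p,r] + [p,q]. For instance
  ∂[0,1,2] = [1,2] − [0,2] + [0,1],
  ∂[1,2,3] = [2,3] − [1,3] + [1,2].
The 6×4 boundary matrix has rank 3 and Smith normal form diag(1,1,1).

From H_k ≅ ker(∂_k) / im(∂_{k+1}) we obtain:

  H_0: rank C_0 − rank ∂_1 = 4 − 3 = 1, and the invariant factors of ∂_1 are all 1, so H_0 = Z.
  H_1: rank ker ∂_1 − rank ∂_2 = (6 − 3) − 3 = 0, and the invariant factors of ∂_2 are all 1, so H_1 = 0.
  H_2: rank ker ∂_2 − rank ∂_3 = (4 − 3) − 0 = 1, and there is no ∂_3, so H_2 = Z.

As a check, the Euler characteristic is 4 − 6 + 4 = 2, which agrees with 1 − 0 + 1 = 2.
(K is a triangulation of the 2-sphere S^2.)

H_0 ≅ Z,  H_1 = 0,  H_2 ≅ Z.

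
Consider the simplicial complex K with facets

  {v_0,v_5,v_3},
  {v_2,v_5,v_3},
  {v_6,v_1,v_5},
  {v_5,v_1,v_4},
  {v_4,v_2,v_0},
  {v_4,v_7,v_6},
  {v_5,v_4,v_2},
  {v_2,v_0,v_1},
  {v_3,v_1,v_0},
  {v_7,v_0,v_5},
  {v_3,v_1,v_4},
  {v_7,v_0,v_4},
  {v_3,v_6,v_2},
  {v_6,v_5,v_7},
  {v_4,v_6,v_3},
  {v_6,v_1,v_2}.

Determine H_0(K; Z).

K has 8 vertices, 24 edges, 16 triangles.
rank ∂_0 = 0, rank ∂_1 = 7 ⇒ b_0 = 8 − 0 − 7 = 1; all invariant factors of ∂_1 are 1 so no torsion. So H_0 = Z.

H_0 = Z.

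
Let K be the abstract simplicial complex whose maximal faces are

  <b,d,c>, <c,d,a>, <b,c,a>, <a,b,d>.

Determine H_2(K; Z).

K has 4 vertices, 6 edges, 4 triangles.
rank ∂_2 = 3, rank ∂_3 = 0 ⇒ b_2 = 4 − 3 − 0 = 1. So H_2 ≅ Z.

H_2 = Z.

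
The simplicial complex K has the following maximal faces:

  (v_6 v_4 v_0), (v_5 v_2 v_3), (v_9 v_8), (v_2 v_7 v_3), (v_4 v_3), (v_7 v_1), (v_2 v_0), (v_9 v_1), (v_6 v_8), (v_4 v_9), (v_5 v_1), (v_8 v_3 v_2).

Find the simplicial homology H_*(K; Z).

Take the total order v_0 < v_1 < v_2 < v_3 < v_4 < v_5 < v_6 < v_7 < v_8 < v_9 on the vertex set. Then K (dimension 2) consists of the simplices:

  0-simplices (10): [v_0], [v_1], [v_2], [v_3], [v_4], [v_5], [v_6], [v_7], [v_8], [v_9]
  1-simplices (18): (18 of them)
  2-simplices (4): [v_0,v_4,v_6], [v_2,v_3,v_5], [v_2,v_3,v_7], [v_2,v_3,v_8]

so the chain groups are C_0 ≅ Z^10, C_1 ≅ Z^18, C_2 ≅ Z^4.

Boundary ∂_1: C_1 → C_0 is given by ∂[p,q] = [q] − [p]. For instance
  ∂[v_1,v_7] = [v_7] − [v_1].
The 10×18 boundary matrix has rank 9 and Smith normal form diag(1,1,1,1,1,1,1,1,1).

Boundary ∂_2: C_2 → C_1 acts by ∂[p,q,r] = [q,r] − [p,r] + [p,q]. For instance
  ∂[v_2,v_3,v_5] = [v_3,v_5] − [v_2,v_5] + [v_2,v_3],
  ∂[v_0,v_4,v_6] = [v_4,v_6] − [v_0,v_6] + [v_0,v_4].
As a 18×4 matrix over Z this has rank 4, with invariant factors (1,1,1,1).

From H_k ≅ ker(∂_k) / im(∂_{k+1}) we obtain:

  H_0: rank C_0 − rank ∂_1 = 10 − 9 = 1, and the invariant factors of ∂_1 are all 1, so H_0 ≅ Z.
  H_1: rank ker ∂_1 − rank ∂_2 = (18 − 9) − 4 = 5, and the invariant factors of ∂_2 are all 1, so H_1 ≅ Z^5.
  H_2: rank ker ∂_2 − rank ∂_3 = (4 − 4) − 0 = 0, and there is no ∂_3, so H_2 ≅ 0.

As a check, the Euler characteristic is 10 − 18 + 4 = -4, which agrees with 1 − 5 + 0 = -4.

H_0 = Z,  H_1 = Z^5,  H_2 = 0.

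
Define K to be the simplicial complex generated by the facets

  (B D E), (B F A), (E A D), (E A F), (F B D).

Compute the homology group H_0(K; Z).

We work with the vertex ordering A < B < D < E < F. The simplices of K, each written with vertices in increasing order, are:

  0-simplices (5): A, B, D, E, F
  1-simplices (10): AB, AD, AE, AF, BD, BE, BF, DE, DF, EF
  2-simplices (5): ABF, ADE, AEF, BDE, BDF

giving chain groups C_0 ≅ Z^5, C_1 ≅ Z^10, C_2 ≅ Z^5.

Boundary ∂_1: C_1 → C_0 maps an edge to its endpoints' difference, ∂[p,q] = q − p.
As a 5×10 matrix over Z this has rank 4, with invariant factors (1,1,1,1).

Boundary ∂_2: C_2 → C_1 sends each 2-simplex [p,q,r] to [q,r] − [p,r] + [p,q]. For instance
  ∂BDE = DE − BE + BD,
  ∂ABF = BF − AF + AB.
This gives a 10×5 integer matrix of rank 5; reducing to Smith normal form yields diagonal entries (1,1,1,1,1).

From H_k ≅ ker(∂_k) / im(∂_{k+1}) we obtain:

  H_0: rank C_0 − rank ∂_1 = 5 − 4 = 1, and the invariant factors of ∂_1 are all 1, so H_0 ≅ Z.

H_0 ≅ Z.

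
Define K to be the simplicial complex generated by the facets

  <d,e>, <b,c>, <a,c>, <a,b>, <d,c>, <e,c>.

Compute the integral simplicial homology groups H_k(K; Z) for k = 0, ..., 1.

We work with the vertex ordering a < b < c < d < e. The simplices of K, each written with vertices in increasing order, are:

  0-simplices (5): a, b, c, d, e
  1-simplices (6): ab, ac, bc, cd, ce, de

Hence C_0 ≅ Z^5, C_1 ≅ Z^6.

The boundary map ∂_1: C_1 → C_0 is given by ∂[p,q] = [q] − [p]. For instance
  ∂ac = c − a.
The 5×6 boundary matrix has rank 4 and Smith normal form diag(1,1,1,1).

Reading off H_k = ker ∂_k / im ∂_{k+1}:

  H_0: rank C_0 − rank ∂_1 = 5 − 4 = 1, and the invariant factors of ∂_1 are all 1, so H_0 ≅ Z.
  H_1: rank ker ∂_1 − rank ∂_2 = (6 − 4) − 0 = 2, and there is no ∂_2, so H_1 ≅ Z^2.

As a check, the Euler characteristic is 5 − 6 = -1, which agrees with 1 − 2 = -1.

H_0 ≅ Z,  H_1 ≅ Z^2.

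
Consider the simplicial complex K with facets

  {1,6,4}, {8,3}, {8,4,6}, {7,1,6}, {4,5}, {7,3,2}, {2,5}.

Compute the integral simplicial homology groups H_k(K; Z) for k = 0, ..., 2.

We work with the vertex ordering 1 < 2 < 3 < 4 < 5 < 6 < 7 < 8. The simplices of K, each written with vertices in increasing order, are:

  0-simplices (8): [1], [2], [3], [4], [5], [6], [7], [8]
  1-simplices (13): [1,4], [1,6], [1,7], [2,3], [2,5], [2,7], [3,7], [3,8], [4,5], [4,6], [4,8], [6,7], [6,8]
  2-simplices (4): [1,4,6], [1,6,7], [2,3,7], [4,6,8]

giving chain groups C_0 ≅ Z^8, C_1 ≅ Z^13, C_2 ≅ Z^4.

∂_1: C_1 → C_0 is given by ∂[p,q] = [q] − [p]. For instance
  ∂[4,8] = [8] − [4].
The resulting 8×13 matrix has rank 7, and its Smith normal form has invariant factors (1,1,1,1,1,1,1).

∂_2: C_2 → C_1 maps a triangle to the signed sum of its edges. For instance
  ∂[1,4,6] = [4,6] − [1,6] + [1,4],
  ∂[1,6,7] = [6,7] − [1,7] + [1,6].
As a 13×4 matrix over Z this has rank 4, with invariant factors (1,1,1,1).

Reading off H_k = ker ∂_k / im ∂_{k+1}:

  H_0: rank C_0 − rank ∂_1 = 8 − 7 = 1, and the invariant factors of ∂_1 are all 1, so H_0 = Z.
  H_1: rank ker ∂_1 − rank ∂_2 = (13 − 7) − 4 = 2, and the invariant factors of ∂_2 are all 1, so H_1 = Z^2.
  H_2: rank ker ∂_2 − rank ∂_3 = (4 − 4) − 0 = 0, and there is no ∂_3, so H_2 = 0.

H_0 ≅ Z,  H_1 ≅ Z^2,  H_2 = 0.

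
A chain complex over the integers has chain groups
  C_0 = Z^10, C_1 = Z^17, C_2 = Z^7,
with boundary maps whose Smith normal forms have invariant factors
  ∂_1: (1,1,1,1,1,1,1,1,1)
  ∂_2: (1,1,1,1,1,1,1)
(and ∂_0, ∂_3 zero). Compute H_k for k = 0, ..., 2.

H_0 ≅ Z,  H_1 ≅ Z,  H_2 = 0.

H_0: b_0 = 10 − 0 − 9 = 1; torsion from ∂_1 factors > 1: none. So H_0 ≅ Z.
H_1: b_1 = 17 − 9 − 7 = 1; torsion from ∂_2 factors > 1: none. So H_1 ≅ Z.
H_2: b_2 = 7 − 7 − 0 = 0; torsion from ∂_3 factors > 1: none. So H_2 ≅ 0.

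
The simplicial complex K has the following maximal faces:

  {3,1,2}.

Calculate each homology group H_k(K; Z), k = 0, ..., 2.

We work with the vertex ordering 1 < 2 < 3. The simplices of K, each written with vertices in increasing order, are:

  0-simplices (3): [1], [2], [3]
  1-simplices (3): [1,2], [1,3], [2,3]
  2-simplices (1): [1,2,3]

so the chain groups are C_0 ≅ Z^3, C_1 ≅ Z^3, C_2 ≅ Z^1.

Boundary ∂_1: C_1 → C_0 sends each edge [p,q] (with p < q) to q − p. For instance
  ∂[1,3] = [3] − [1].
The resulting 3×3 matrix has rank 2, and its Smith normal form has invariant factors (1,1).

The boundary map ∂_2: C_2 → C_1 maps a triangle to the signed sum of its edges. For instance
  ∂[1,2,3] = [2,3] − [1,3] + [1,2].
The resulting 3×1 matrix has rank 1, and its Smith normal form has invariant factors (1).

Computing H_k = (kernel of ∂_k) / (image of ∂_{k+1}):

  H_0: rank C_0 − rank ∂_1 = 3 − 2 = 1, and the invariant factors of ∂_1 are all 1, so H_0 = Z.
  H_1: rank ker ∂_1 − rank ∂_2 = (3 − 2) − 1 = 0, and the invariant factors of ∂_2 are all 1, so H_1 = 0.
  H_2: rank ker ∂_2 − rank ∂_3 = (1 − 1) − 0 = 0, and there is no ∂_3, so H_2 = 0.

(K is a triangulation of the 2-simplex.)

H_0 ≅ Z,  H_1 = 0,  H_2 = 0.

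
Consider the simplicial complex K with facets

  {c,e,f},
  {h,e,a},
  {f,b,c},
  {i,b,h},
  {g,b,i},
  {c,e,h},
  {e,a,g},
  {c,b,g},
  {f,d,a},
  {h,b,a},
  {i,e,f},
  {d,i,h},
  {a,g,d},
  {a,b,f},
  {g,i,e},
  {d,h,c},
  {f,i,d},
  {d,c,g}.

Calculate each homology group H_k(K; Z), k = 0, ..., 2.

Order the vertices as a < b < c < d < e < f < g < h < i. Listing each simplex with vertices in this order, K has dimension 2 with simplices:

  0-simplices (9): a, b, c, d, e, f, g, h, i
  1-simplices (27): ab, ad, ae, af, ag, ah, bc, bf, bg, bh, bi, cd, ce, cf, cg, ch, df, dg, dh, di, ef, eg, eh, ei, fi, gi, hi
  2-simplices (18): abf, abh, adf, adg, aeg, aeh, bcf, bcg, bgi, bhi, cdg, cdh, cef, ceh, dfi, dhi, efi, egi

giving chain groups C_0 ≅ Z^9, C_1 ≅ Z^27, C_2 ≅ Z^18.

Boundary ∂_1: C_1 → C_0 is given by ∂[p,q] = [q] − [p].
As a 9×27 matrix over Z this has rank 8, with invariant factors (1,1,1,1,1,1,1,1).

∂_2: C_2 → C_1 acts by ∂[p,q,r] = [q,r] − [p,r] + [p,q]. For instance
  ∂aeg = eg − ag + ae,
  ∂adg = dg − ag + ad.
The resulting 27×18 matrix has rank 17, and its Smith normal form has invariant factors (1,1,1,1,1,1,1,1,1,1,1,1,1,1,1,1,1).

Reading off H_k = ker ∂_k / im ∂_{k+1}:

  H_0: rank C_0 − rank ∂_1 = 9 − 8 = 1, and the invariant factors of ∂_1 are all 1, so H_0 ≅ Z.
  H_1: rank ker ∂_1 − rank ∂_2 = (27 − 8) − 17 = 2, and the invariant factors of ∂_2 are all 1, so H_1 ≅ Z^2.
  H_2: rank ker ∂_2 − rank ∂_3 = (18 − 17) − 0 = 1, and there is no ∂_3, so H_2 ≅ Z.

H_0 = Z,  H_1 = Z^2,  H_2 = Z.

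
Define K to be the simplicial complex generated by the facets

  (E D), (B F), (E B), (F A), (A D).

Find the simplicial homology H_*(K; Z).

K has 5 vertices, 5 edges.
rank ∂_0 = 0, rank ∂_1 = 4 ⇒ b_0 = 5 − 0 − 4 = 1; all invariant factors of ∂_1 are 1 so no torsion. So H_0 ≅ Z.
rank ∂_1 = 4, rank ∂_2 = 0 ⇒ b_1 = 5 − 4 − 0 = 1. So H_1 ≅ Z.

H_0 ≅ Z,  H_1 ≅ Z.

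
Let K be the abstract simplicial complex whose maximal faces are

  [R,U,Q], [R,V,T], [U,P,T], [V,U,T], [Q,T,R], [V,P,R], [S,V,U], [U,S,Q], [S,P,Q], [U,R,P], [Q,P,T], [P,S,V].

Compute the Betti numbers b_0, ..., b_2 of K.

Take the total order P < Q < R < S < T < U < V on the vertex set. Then K (dimension 2) consists of the simplices:

  0-simplices (7): P, Q, R, S, T, U, V
  1-simplices (18): PQ, PR, PS, PT, PU, PV, QR, QS, QT, QU, RT, RU, RV, SU, SV, TU, TV, UV
  2-simplices (12): PQS, PQT, PRU, PRV, PSV, PTU, QRT, QRU, QSU, RTV, SUV, TUV

giving chain groups C_0 ≅ Z^7, C_1 ≅ Z^18, C_2 ≅ Z^12.

The boundary map ∂_1: C_1 → C_0 sends each edge [p,q] (with p < q) to q − p.
As a 7×18 matrix over Z this has rank 6, with invariant factors (1,1,1,1,1,1).

Boundary ∂_2: C_2 → C_1 sends each 2-simplex [p,q,r] to [q,r] − [p,r] + [p,q]. For instance
  ∂PQS = QS − PS + PQ,
  ∂SUV = UV − SV + SU.
The 18×12 boundary matrix has rank 12 and Smith normal form diag(1,1,1,1,1,1,1,1,1,1,1,2).

Now H_k = ker ∂_k / im ∂_{k+1}, so:

  H_0: rank C_0 − rank ∂_1 = 7 − 6 = 1, and the invariant factors of ∂_1 are all 1, so H_0 = Z.
  H_1: rank ker ∂_1 − rank ∂_2 = (18 − 6) − 12 = 0, and ∂_2 has invariant factor 2 > 1, so H_1 = Z_2.
  H_2: rank ker ∂_2 − rank ∂_3 = (12 − 12) − 0 = 0, and there is no ∂_3, so H_2 = 0.

(K is a triangulation of the real projective plane RP^2.)

Hence the Betti numbers are b_0 = 1, b_1 = 0, b_2 = 0.

b_0 = 1, b_1 = 0, b_2 = 0.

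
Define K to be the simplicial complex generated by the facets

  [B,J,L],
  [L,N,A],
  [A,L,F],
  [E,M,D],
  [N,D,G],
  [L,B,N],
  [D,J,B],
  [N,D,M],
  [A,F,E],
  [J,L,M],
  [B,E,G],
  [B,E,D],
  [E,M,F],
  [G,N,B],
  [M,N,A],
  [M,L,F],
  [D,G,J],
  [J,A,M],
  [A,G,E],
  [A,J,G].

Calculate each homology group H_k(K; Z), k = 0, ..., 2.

Fix the vertex order A < B < D < E < F < G < J < L < M < N and write every simplex with vertices in increasing order. Then dim K = 2 and the simplices of K are:

  0-simplices (10): A, B, D, E, F, G, J, L, M, N
  1-simplices (30): AE, AF, AG, AJ, AL, AM, AN, BD, BE, BG, BJ, BL, BN, DE, DG, DJ, DM, DN, EF, EG, EM, FL, FM, GJ, GN, JL, JM, LM, LN, MN
  2-simplices (20): AEF, AEG, AFL, AGJ, AJM, ALN, AMN, BDE, BDJ, BEG, BGN, BJL, BLN, DEM, DGJ, DGN, DMN, EFM, FLM, JLM

Hence C_0 ≅ Z^10, C_1 ≅ Z^30, C_2 ≅ Z^20.

The boundary map ∂_1: C_1 → C_0 sends each edge [p,q] (with p < q) to q − p.
This gives a 10×30 integer matrix of rank 9; reducing to Smith normal form yields diagonal entries (1,1,1,1,1,1,1,1,1).

The boundary map ∂_2: C_2 → C_1 maps a triangle to the signed sum of its edges. For instance
  ∂AFL = FL − AL + AF,
  ∂AJM = JM − AM + AJ.
The resulting 30×20 matrix has rank 20, and its Smith normal form has invariant factors (1,1,1,1,1,1,1,1,1,1,1,1,1,1,1,1,1,1,1,2).

From H_k ≅ ker(∂_k) / im(∂_{k+1}) we obtain:

  H_0: rank C_0 − rank ∂_1 = 10 − 9 = 1, and the invariant factors of ∂_1 are all 1, so H_0 = Z.
  H_1: rank ker ∂_1 − rank ∂_2 = (30 − 9) − 20 = 1, and ∂_2 has invariant factor 2 > 1, so H_1 = Z ⊕ Z/2.
  H_2: rank ker ∂_2 − rank ∂_3 = (20 − 20) − 0 = 0, and there is no ∂_3, so H_2 = 0.

(K is a triangulation of the Klein bottle.)

H_0 = Z,  H_1 = Z ⊕ Z/2,  H_2 = 0.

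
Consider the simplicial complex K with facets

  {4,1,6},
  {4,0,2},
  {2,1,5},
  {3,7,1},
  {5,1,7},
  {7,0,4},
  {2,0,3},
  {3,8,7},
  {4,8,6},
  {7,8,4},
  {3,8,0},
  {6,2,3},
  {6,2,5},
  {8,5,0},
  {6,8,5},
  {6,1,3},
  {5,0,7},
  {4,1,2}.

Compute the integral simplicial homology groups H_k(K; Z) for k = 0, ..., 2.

Take the total order 0 < 1 < 2 < 3 < 4 < 5 < 6 < 7 < 8 on the vertex set. Then K (dimension 2) consists of the simplices:

  0-simplices (9): [0], [1], [2], [3], [4], [5], [6], [7], [8]
  1-simplices (27): (27 of them)
  2-simplices (18): [0,2,3], [0,2,4], [0,3,8], [0,4,7], [0,5,7], [0,5,8], [1,2,4], [1,2,5], [1,3,6], [1,3,7], [1,4,6], [1,5,7], [2,3,6], [2,5,6], [3,7,8], [4,6,8], [4,7,8], [5,6,8]

Hence C_0 ≅ Z^9, C_1 ≅ Z^27, C_2 ≅ Z^18.

∂_1: C_1 → C_0 sends each edge [p,q] (with p < q) to q − p.
As a 9×27 matrix over Z this has rank 8, with invariant factors (1,1,1,1,1,1,1,1).

∂_2: C_2 → C_1 sends each 2-simplex [p,q,r] to [q,r] − [p,r] + [p,q]. For instance
  ∂[2,3,6] = [3,6] − [2,6] + [2,3],
  ∂[4,7,8] = [7,8] − [4,8] + [4,7].
The resulting 27×18 matrix has rank 18, and its Smith normal form has invariant factors (1,1,1,1,1,1,1,1,1,1,1,1,1,1,1,1,1,2).

From H_k ≅ ker(∂_k) / im(∂_{k+1}) we obtain:

  H_0: rank C_0 − rank ∂_1 = 9 − 8 = 1, and the invariant factors of ∂_1 are all 1, so H_0 = Z.
  H_1: rank ker ∂_1 − rank ∂_2 = (27 − 8) − 18 = 1, and ∂_2 has invariant factor 2 > 1, so H_1 = Z ⊕ Z/2Z.
  H_2: rank ker ∂_2 − rank ∂_3 = (18 − 18) − 0 = 0, and there is no ∂_3, so H_2 = 0.

As a check, the Euler characteristic is 9 − 27 + 18 = 0, which agrees with 1 − 1 + 0 = 0.

H_0 ≅ Z,  H_1 ≅ Z ⊕ Z/2Z,  H_2 = 0.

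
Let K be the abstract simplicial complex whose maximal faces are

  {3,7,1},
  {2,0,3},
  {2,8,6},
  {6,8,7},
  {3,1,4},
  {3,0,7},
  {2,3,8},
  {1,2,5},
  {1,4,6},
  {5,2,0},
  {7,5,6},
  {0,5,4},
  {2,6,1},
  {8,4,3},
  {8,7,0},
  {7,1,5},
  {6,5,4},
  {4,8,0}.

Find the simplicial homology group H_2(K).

We work with the vertex ordering 0 < 1 < 2 < 3 < 4 < 5 < 6 < 7 < 8. The simplices of K, each written with vertices in increasing order, are:

  0-simplices (9): [0], [1], [2], [3], [4], [5], [6], [7], [8]
  1-simplices (27): (27 of them)
  2-simplices (18): [0,2,3], [0,2,5], [0,3,7], [0,4,5], [0,4,8], [0,7,8], [1,2,5], [1,2,6], [1,3,4], [1,3,7], [1,4,6], [1,5,7], [2,3,8], [2,6,8], [3,4,8], [4,5,6], [5,6,7], [6,7,8]

so the chain groups are C_0 ≅ Z^9, C_1 ≅ Z^27, C_2 ≅ Z^18.

∂_1: C_1 → C_0 is given by ∂[p,q] = [q] − [p]. For instance
  ∂[1,2] = [2] − [1].
The 9×27 boundary matrix has rank 8 and Smith normal form diag(1,1,1,1,1,1,1,1).

The boundary map ∂_2: C_2 → C_1 sends each 2-simplex [p,q,r] to [q,r] − [p,r] + [p,q]. For instance
  ∂[3,4,8] = [4,8] − [3,8] + [3,4],
  ∂[1,2,5] = [2,5] − [1,5] + [1,2].
As a 27×18 matrix over Z this has rank 18, with invariant factors (1,1,1,1,1,1,1,1,1,1,1,1,1,1,1,1,1,2).

Reading off H_k = ker ∂_k / im ∂_{k+1}:

  H_2: rank ker ∂_2 − rank ∂_3 = (18 − 18) − 0 = 0, and there is no ∂_3, so H_2 ≅ 0.

H_2 = 0.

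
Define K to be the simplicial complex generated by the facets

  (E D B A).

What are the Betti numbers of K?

b_0 = 1, b_1 = 0, b_2 = 0, b_3 = 0.

Fix the vertex order A < B < D < E and write every simplex with vertices in increasing order. Then dim K = 3 and the simplices of K are:

  0-simplices (4): A, B, D, E
  1-simplices (6): AB, AD, AE, BD, BE, DE
  2-simplices (4): ABD, ABE, ADE, BDE
  3-simplices (1): ABDE

giving chain groups C_0 ≅ Z^4, C_1 ≅ Z^6, C_2 ≅ Z^4, C_3 ≅ Z^1.

∂_1: C_1 → C_0 maps an edge to its endpoints' difference, ∂[p,q] = q − p.
As a 4×6 matrix over Z this has rank 3, with invariant factors (1,1,1).

∂_2: C_2 → C_1 acts by ∂[p,q,r] = [q,r] − [p,r] + [p,q]. For instance
  ∂BDE = DE − BE + BD,
  ∂ADE = DE − AE + AD.
The 6×4 boundary matrix has rank 3 and Smith normal form diag(1,1,1).

Boundary ∂_3: C_3 → C_2 sends each 3-simplex σ to the alternating sum Σ_i (−1)^i (σ with its i-th vertex removed). For instance
  ∂ABDE = BDE − ADE + ABE − ABD.
The resulting 4×1 matrix has rank 1, and its Smith normal form has invariant factors (1).

Now H_k = ker ∂_k / im ∂_{k+1}, so:

  H_0: rank C_0 − rank ∂_1 = 4 − 3 = 1, and the invariant factors of ∂_1 are all 1, so H_0 = Z.
  H_1: rank ker ∂_1 − rank ∂_2 = (6 − 3) − 3 = 0, and the invariant factors of ∂_2 are all 1, so H_1 = 0.
  H_2: rank ker ∂_2 − rank ∂_3 = (4 − 3) − 1 = 0, and the invariant factors of ∂_3 are all 1, so H_2 = 0.
  H_3: rank ker ∂_3 − rank ∂_4 = (1 − 1) − 0 = 0, and there is no ∂_4, so H_3 = 0.

(K is a triangulation of the 3-simplex.)

Hence the Betti numbers are b_0 = 1, b_1 = 0, b_2 = 0, b_3 = 0.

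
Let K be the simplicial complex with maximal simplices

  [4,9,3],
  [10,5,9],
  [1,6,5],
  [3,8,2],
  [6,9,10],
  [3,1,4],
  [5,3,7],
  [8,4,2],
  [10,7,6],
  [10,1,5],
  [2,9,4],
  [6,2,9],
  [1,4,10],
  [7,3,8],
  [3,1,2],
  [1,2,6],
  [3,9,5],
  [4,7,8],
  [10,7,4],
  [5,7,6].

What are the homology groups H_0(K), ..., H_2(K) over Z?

H_0 ≅ Z,  H_1 ≅ Z ⊕ Z/2Z,  H_2 = 0.

Take the total order 1 < 2 < 3 < 4 < 5 < 6 < 7 < 8 < 9 < 10 on the vertex set. Then K (dimension 2) consists of the simplices:

  0-simplices (10): [1], [2], [3], [4], [5], [6], [7], [8], [9], [10]
  1-simplices (30): (30 of them)
  2-simplices (20): (20 of them)

giving chain groups C_0 ≅ Z^10, C_1 ≅ Z^30, C_2 ≅ Z^20.

The boundary map ∂_1: C_1 → C_0 sends each edge [p,q] (with p < q) to q − p.
As a 10×30 matrix over Z this has rank 9, with invariant factors (1,1,1,1,1,1,1,1,1).

The boundary map ∂_2: C_2 → C_1 sends each 2-simplex [p,q,r] to [q,r] − [p,r] + [p,q]. For instance
  ∂[2,4,9] = [4,9] − [2,9] + [2,4],
  ∂[1,5,6] = [5,6] − [1,6] + [1,5].
This gives a 30×20 integer matrix of rank 20; reducing to Smith normal form yields diagonal entries (1,1,1,1,1,1,1,1,1,1,1,1,1,1,1,1,1,1,1,2).

From H_k ≅ ker(∂_k) / im(∂_{k+1}) we obtain:

  H_0: rank C_0 − rank ∂_1 = 10 − 9 = 1, and the invariant factors of ∂_1 are all 1, so H_0 = Z.
  H_1: rank ker ∂_1 − rank ∂_2 = (30 − 9) − 20 = 1, and ∂_2 has invariant factor 2 > 1, so H_1 = Z ⊕ Z/2Z.
  H_2: rank ker ∂_2 − rank ∂_3 = (20 − 20) − 0 = 0, and there is no ∂_3, so H_2 = 0.

As a check, the Euler characteristic is 10 − 30 + 20 = 0, which agrees with 1 − 1 + 0 = 0.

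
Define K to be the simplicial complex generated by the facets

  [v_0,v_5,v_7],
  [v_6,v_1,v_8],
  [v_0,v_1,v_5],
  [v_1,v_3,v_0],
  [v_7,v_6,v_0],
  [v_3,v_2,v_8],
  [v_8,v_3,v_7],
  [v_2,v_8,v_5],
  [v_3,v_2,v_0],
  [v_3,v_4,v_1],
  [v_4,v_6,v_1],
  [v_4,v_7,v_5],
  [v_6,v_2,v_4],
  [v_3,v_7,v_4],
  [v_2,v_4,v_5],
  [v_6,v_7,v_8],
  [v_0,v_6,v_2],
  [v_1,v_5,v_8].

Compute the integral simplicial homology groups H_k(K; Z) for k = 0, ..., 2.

H_0 = Z,  H_1 = Z^2,  H_2 = Z.

Take the total order v_0 < v_1 < v_2 < v_3 < v_4 < v_5 < v_6 < v_7 < v_8 on the vertex set. Then K (dimension 2) consists of the simplices:

  0-simplices (9): [v_0], [v_1], [v_2], [v_3], [v_4], [v_5], [v_6], [v_7], [v_8]
  1-simplices (27): (27 of them)
  2-simplices (18): (18 of them)

giving chain groups C_0 ≅ Z^9, C_1 ≅ Z^27, C_2 ≅ Z^18.

The boundary map ∂_1: C_1 → C_0 maps an edge to its endpoints' difference, ∂[p,q] = q − p.
This gives a 9×27 integer matrix of rank 8; reducing to Smith normal form yields diagonal entries (1,1,1,1,1,1,1,1).

Boundary ∂_2: C_2 → C_1 acts by ∂[p,q,r] = [q,r] − [p,r] + [p,q]. For instance
  ∂[v_0,v_1,v_5] = [v_1,v_5] − [v_0,v_5] + [v_0,v_1],
  ∂[v_0,v_1,v_3] = [v_1,v_3] − [v_0,v_3] + [v_0,v_1].
This gives a 27×18 integer matrix of rank 17; reducing to Smith normal form yields diagonal entries (1,1,1,1,1,1,1,1,1,1,1,1,1,1,1,1,1).

Now H_k = ker ∂_k / im ∂_{k+1}, so:

  H_0: rank C_0 − rank ∂_1 = 9 − 8 = 1, and the invariant factors of ∂_1 are all 1, so H_0 = Z.
  H_1: rank ker ∂_1 − rank ∂_2 = (27 − 8) − 17 = 2, and the invariant factors of ∂_2 are all 1, so H_1 = Z^2.
  H_2: rank ker ∂_2 − rank ∂_3 = (18 − 17) − 0 = 1, and there is no ∂_3, so H_2 = Z.

(K is a triangulation of the torus T^2.)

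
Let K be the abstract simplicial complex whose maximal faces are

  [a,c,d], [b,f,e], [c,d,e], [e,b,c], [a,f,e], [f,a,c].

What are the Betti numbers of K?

b_0 = 1, b_1 = 1, b_2 = 0.

Take the total order a < b < c < d < e < f on the vertex set. Then K (dimension 2) consists of the simplices:

  0-simplices (6): a, b, c, d, e, f
  1-simplices (12): ac, ad, ae, af, bc, be, bf, cd, ce, cf, de, ef
  2-simplices (6): acd, acf, aef, bce, bef, cde

Hence C_0 ≅ Z^6, C_1 ≅ Z^12, C_2 ≅ Z^6.

∂_1: C_1 → C_0 sends each edge [p,q] (with p < q) to q − p. For instance
  ∂cf = f − c.
As a 6×12 matrix over Z this has rank 5, with invariant factors (1,1,1,1,1).

Boundary ∂_2: C_2 → C_1 acts by ∂[p,q,r] = [q,r] − [p,r] + [p,q]. For instance
  ∂aef = ef − af + ae,
  ∂cde = de − ce + cd.
The resulting 12×6 matrix has rank 6, and its Smith normal form has invariant factors (1,1,1,1,1,1).

Computing H_k = (kernel of ∂_k) / (image of ∂_{k+1}):

  H_0: rank C_0 − rank ∂_1 = 6 − 5 = 1, and the invariant factors of ∂_1 are all 1, so H_0 ≅ Z.
  H_1: rank ker ∂_1 − rank ∂_2 = (12 − 5) − 6 = 1, and the invariant factors of ∂_2 are all 1, so H_1 ≅ Z.
  H_2: rank ker ∂_2 − rank ∂_3 = (6 − 6) − 0 = 0, and there is no ∂_3, so H_2 ≅ 0.

As a check, the Euler characteristic is 6 − 12 + 6 = 0, which agrees with 1 − 1 + 0 = 0.
(K is a triangulation of the cylinder S^1 x I.)

Hence the Betti numbers are b_0 = 1, b_1 = 1, b_2 = 0.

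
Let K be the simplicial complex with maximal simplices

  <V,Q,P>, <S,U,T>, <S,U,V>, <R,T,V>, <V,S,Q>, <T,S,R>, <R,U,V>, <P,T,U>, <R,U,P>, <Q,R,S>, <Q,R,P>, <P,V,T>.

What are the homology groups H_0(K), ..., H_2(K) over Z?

K has 7 vertices, 18 edges, 12 triangles.
rank ∂_0 = 0, rank ∂_1 = 6 ⇒ b_0 = 7 − 0 − 6 = 1; all invariant factors of ∂_1 are 1 so no torsion. So H_0 ≅ Z.
rank ∂_1 = 6, rank ∂_2 = 12 ⇒ b_1 = 18 − 6 − 12 = 0; ∂_2 has invariant factor(s) [2] giving torsion. So H_1 ≅ Z/2Z.
rank ∂_2 = 12, rank ∂_3 = 0 ⇒ b_2 = 12 − 12 − 0 = 0. So H_2 ≅ 0.

H_0 = Z,  H_1 = Z/2Z,  H_2 = 0.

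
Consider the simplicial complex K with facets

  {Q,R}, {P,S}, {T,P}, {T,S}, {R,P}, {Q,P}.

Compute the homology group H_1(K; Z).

Take the total order P < Q < R < S < T on the vertex set. Then K (dimension 1) consists of the simplices:

  0-simplices (5): P, Q, R, S, T
  1-simplices (6): PQ, PR, PS, PT, QR, ST

so the chain groups are C_0 ≅ Z^5, C_1 ≅ Z^6.

∂_1: C_1 → C_0 sends each edge [p,q] (with p < q) to q − p. For instance
  ∂PQ = Q − P.
The resulting 5×6 matrix has rank 4, and its Smith normal form has invariant factors (1,1,1,1).

Computing H_k = (kernel of ∂_k) / (image of ∂_{k+1}):

  H_1: rank ker ∂_1 − rank ∂_2 = (6 − 4) − 0 = 2, and there is no ∂_2, so H_1 ≅ Z^2.

H_1 ≅ Z^2.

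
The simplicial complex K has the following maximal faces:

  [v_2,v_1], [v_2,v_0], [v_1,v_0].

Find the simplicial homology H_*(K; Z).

H_0 = Z,  H_1 = Z.

K has 3 vertices, 3 edges.
rank ∂_0 = 0, rank ∂_1 = 2 ⇒ b_0 = 3 − 0 − 2 = 1; all invariant factors of ∂_1 are 1 so no torsion. So H_0 ≅ Z.
rank ∂_1 = 2, rank ∂_2 = 0 ⇒ b_1 = 3 − 2 − 0 = 1. So H_1 ≅ Z.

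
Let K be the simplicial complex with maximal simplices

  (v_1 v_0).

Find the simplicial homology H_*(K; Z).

We work with the vertex ordering v_0 < v_1. The simplices of K, each written with vertices in increasing order, are:

  0-simplices (2): [v_0], [v_1]
  1-simplices (1): [v_0,v_1]

giving chain groups C_0 ≅ Z^2, C_1 ≅ Z^1.

∂_1: C_1 → C_0 is given by ∂[p,q] = [q] − [p].
As a 2×1 matrix over Z this has rank 1, with invariant factors (1).

Reading off H_k = ker ∂_k / im ∂_{k+1}:

  H_0: rank C_0 − rank ∂_1 = 2 − 1 = 1, and the invariant factors of ∂_1 are all 1, so H_0 = Z.
  H_1: rank ker ∂_1 − rank ∂_2 = (1 − 1) − 0 = 0, and there is no ∂_2, so H_1 = 0.

(K is a triangulation of the 1-simplex.)

H_0 ≅ Z,  H_1 = 0.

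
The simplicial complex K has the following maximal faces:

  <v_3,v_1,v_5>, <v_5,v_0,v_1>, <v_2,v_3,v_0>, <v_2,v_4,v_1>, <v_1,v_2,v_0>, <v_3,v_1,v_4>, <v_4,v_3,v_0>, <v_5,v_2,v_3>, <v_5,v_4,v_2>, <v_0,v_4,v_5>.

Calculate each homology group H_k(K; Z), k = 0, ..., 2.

Take the total order v_0 < v_1 < v_2 < v_3 < v_4 < v_5 on the vertex set. Then K (dimension 2) consists of the simplices:

  0-simplices (6): [v_0], [v_1], [v_2], [v_3], [v_4], [v_5]
  1-simplices (15): (15 of them)
  2-simplices (10): [v_0,v_1,v_2], [v_0,v_1,v_5], [v_0,v_2,v_3], [v_0,v_3,v_4], [v_0,v_4,v_5], [v_1,v_2,v_4], [v_1,v_3,v_4], [v_1,v_3,v_5], [v_2,v_3,v_5], [v_2,v_4,v_5]

Hence C_0 ≅ Z^6, C_1 ≅ Z^15, C_2 ≅ Z^10.

∂_1: C_1 → C_0 sends each edge [p,q] (with p < q) to q − p. For instance
  ∂[v_1,v_3] = [v_3] − [v_1].
This gives a 6×15 integer matrix of rank 5; reducing to Smith normal form yields diagonal entries (1,1,1,1,1).

The boundary map ∂_2: C_2 → C_1 maps a triangle to the signed sum of its edges. For instance
  ∂[v_0,v_2,v_3] = [v_2,v_3] − [v_0,v_3] + [v_0,v_2],
  ∂[v_1,v_3,v_4] = [v_3,v_4] − [v_1,v_4] + [v_1,v_3].
The 15×10 boundary matrix has rank 10 and Smith normal form diag(1,1,1,1,1,1,1,1,1,2).

Now H_k = ker ∂_k / im ∂_{k+1}, so:

  H_0: rank C_0 − rank ∂_1 = 6 − 5 = 1, and the invariant factors of ∂_1 are all 1, so H_0 = Z.
  H_1: rank ker ∂_1 − rank ∂_2 = (15 − 5) − 10 = 0, and ∂_2 has invariant factor 2 > 1, so H_1 = Z/2.
  H_2: rank ker ∂_2 − rank ∂_3 = (10 − 10) − 0 = 0, and there is no ∂_3, so H_2 = 0.

(K is a triangulation of the real projective plane RP^2.)

H_0 ≅ Z,  H_1 ≅ Z/2,  H_2 = 0.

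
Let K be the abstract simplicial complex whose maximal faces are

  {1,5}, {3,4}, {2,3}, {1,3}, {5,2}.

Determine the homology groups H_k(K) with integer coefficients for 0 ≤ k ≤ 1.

Fix the vertex order 1 < 2 < 3 < 4 < 5 and write every simplex with vertices in increasing order. Then dim K = 1 and the simplices of K are:

  0-simplices (5): [1], [2], [3], [4], [5]
  1-simplices (5): [1,3], [1,5], [2,3], [2,5], [3,4]

so the chain groups are C_0 ≅ Z^5, C_1 ≅ Z^5.

Boundary ∂_1: C_1 → C_0 is given by ∂[p,q] = [q] − [p].
The resulting 5×5 matrix has rank 4, and its Smith normal form has invariant factors (1,1,1,1).

Reading off H_k = ker ∂_k / im ∂_{k+1}:

  H_0: rank C_0 − rank ∂_1 = 5 − 4 = 1, and the invariant factors of ∂_1 are all 1, so H_0 = Z.
  H_1: rank ker ∂_1 − rank ∂_2 = (5 − 4) − 0 = 1, and there is no ∂_2, so H_1 = Z.

H_0 = Z,  H_1 = Z.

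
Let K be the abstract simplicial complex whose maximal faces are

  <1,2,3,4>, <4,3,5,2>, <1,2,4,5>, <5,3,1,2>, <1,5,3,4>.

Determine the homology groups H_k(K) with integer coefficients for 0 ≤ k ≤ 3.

H_0 ≅ Z,  H_1 = 0,  H_2 = 0,  H_3 ≅ Z.

Take the total order 1 < 2 < 3 < 4 < 5 on the vertex set. Then K (dimension 3) consists of the simplices:

  0-simplices (5): [1], [2], [3], [4], [5]
  1-simplices (10): [1,2], [1,3], [1,4], [1,5], [2,3], [2,4], [2,5], [3,4], [3,5], [4,5]
  2-simplices (10): [1,2,3], [1,2,4], [1,2,5], [1,3,4], [1,3,5], [1,4,5], [2,3,4], [2,3,5], [2,4,5], [3,4,5]
  3-simplices (5): [1,2,3,4], [1,2,3,5], [1,2,4,5], [1,3,4,5], [2,3,4,5]

Hence C_0 ≅ Z^5, C_1 ≅ Z^10, C_2 ≅ Z^10, C_3 ≅ Z^5.

Boundary ∂_1: C_1 → C_0 sends each edge [p,q] (with p < q) to q − p.
As a 5×10 matrix over Z this has rank 4, with invariant factors (1,1,1,1).

Boundary ∂_2: C_2 → C_1 sends each 2-simplex [p,q,r] to [q,r] − [p,r] + [p,q]. For instance
  ∂[1,2,5] = [2,5] − [1,5] + [1,2],
  ∂[3,4,5] = [4,5] − [3,5] + [3,4].
The 10×10 boundary matrix has rank 6 and Smith normal form diag(1,1,1,1,1,1).

Boundary ∂_3: C_3 → C_2 sends each 3-simplex σ to the alternating sum Σ_i (−1)^i (σ with its i-th vertex removed). For instance
  ∂[1,2,3,4] = [2,3,4] − [1,3,4] + [1,2,4] − [1,2,3],
  ∂[1,2,4,5] = [2,4,5] − [1,4,5] + [1,2,5] − [1,2,4].
The 10×5 boundary matrix has rank 4 and Smith normal form diag(1,1,1,1).

Reading off H_k = ker ∂_k / im ∂_{k+1}:

  H_0: rank C_0 − rank ∂_1 = 5 − 4 = 1, and the invariant factors of ∂_1 are all 1, so H_0 = Z.
  H_1: rank ker ∂_1 − rank ∂_2 = (10 − 4) − 6 = 0, and the invariant factors of ∂_2 are all 1, so H_1 = 0.
  H_2: rank ker ∂_2 − rank ∂_3 = (10 − 6) − 4 = 0, and the invariant factors of ∂_3 are all 1, so H_2 = 0.
  H_3: rank ker ∂_3 − rank ∂_4 = (5 − 4) − 0 = 1, and there is no ∂_4, so H_3 = Z.

As a check, the Euler characteristic is 5 − 10 + 10 − 5 = 0, which agrees with 1 − 0 + 0 − 1 = 0.
(K is a triangulation of the 3-sphere S^3.)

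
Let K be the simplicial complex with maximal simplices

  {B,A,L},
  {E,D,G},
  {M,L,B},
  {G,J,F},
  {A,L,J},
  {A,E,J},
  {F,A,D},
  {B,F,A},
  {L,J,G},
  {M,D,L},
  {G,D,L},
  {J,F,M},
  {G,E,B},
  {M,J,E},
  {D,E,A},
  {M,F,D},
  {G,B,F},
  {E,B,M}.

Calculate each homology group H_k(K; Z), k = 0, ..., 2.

H_0 ≅ Z,  H_1 ≅ Z^2,  H_2 ≅ Z.

We work with the vertex ordering A < B < D < E < F < G < J < L < M. The simplices of K, each written with vertices in increasing order, are:

  0-simplices (9): A, B, D, E, F, G, J, L, M
  1-simplices (27): AB, AD, AE, AF, AJ, AL, BE, BF, BG, BL, BM, DE, DF, DG, DL, DM, EG, EJ, EM, FG, FJ, FM, GJ, GL, JL, JM, LM
  2-simplices (18): ABF, ABL, ADE, ADF, AEJ, AJL, BEG, BEM, BFG, BLM, DEG, DFM, DGL, DLM, EJM, FGJ, FJM, GJL

so the chain groups are C_0 ≅ Z^9, C_1 ≅ Z^27, C_2 ≅ Z^18.

Boundary ∂_1: C_1 → C_0 sends each edge [p,q] (with p < q) to q − p.
The 9×27 boundary matrix has rank 8 and Smith normal form diag(1,1,1,1,1,1,1,1).

The boundary map ∂_2: C_2 → C_1 acts by ∂[p,q,r] = [q,r] − [p,r] + [p,q]. For instance
  ∂ADF = DF − AF + AD,
  ∂BFG = FG − BG + BF.
The resulting 27×18 matrix has rank 17, and its Smith normal form has invariant factors (1,1,1,1,1,1,1,1,1,1,1,1,1,1,1,1,1).

Computing H_k = (kernel of ∂_k) / (image of ∂_{k+1}):

  H_0: rank C_0 − rank ∂_1 = 9 − 8 = 1, and the invariant factors of ∂_1 are all 1, so H_0 = Z.
  H_1: rank ker ∂_1 − rank ∂_2 = (27 − 8) − 17 = 2, and the invariant factors of ∂_2 are all 1, so H_1 = Z^2.
  H_2: rank ker ∂_2 − rank ∂_3 = (18 − 17) − 0 = 1, and there is no ∂_3, so H_2 = Z.

As a check, the Euler characteristic is 9 − 27 + 18 = 0, which agrees with 1 − 2 + 1 = 0.
(K is a triangulation of the torus T^2.)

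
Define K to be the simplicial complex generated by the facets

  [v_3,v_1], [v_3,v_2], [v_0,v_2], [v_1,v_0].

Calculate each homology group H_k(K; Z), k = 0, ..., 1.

H_0 ≅ Z,  H_1 ≅ Z.

K has 4 vertices, 4 edges.
rank ∂_0 = 0, rank ∂_1 = 3 ⇒ b_0 = 4 − 0 − 3 = 1; all invariant factors of ∂_1 are 1 so no torsion. So H_0 ≅ Z.
rank ∂_1 = 3, rank ∂_2 = 0 ⇒ b_1 = 4 − 3 − 0 = 1. So H_1 ≅ Z.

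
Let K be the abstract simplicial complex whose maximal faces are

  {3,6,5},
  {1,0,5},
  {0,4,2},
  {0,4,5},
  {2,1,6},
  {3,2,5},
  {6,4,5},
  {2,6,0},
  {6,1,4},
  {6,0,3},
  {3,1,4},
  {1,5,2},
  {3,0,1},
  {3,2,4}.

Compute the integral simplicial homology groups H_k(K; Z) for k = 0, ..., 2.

H_0 = Z,  H_1 = Z^2,  H_2 = Z.

Order the vertices as 0 < 1 < 2 < 3 < 4 < 5 < 6. Listing each simplex with vertices in this order, K has dimension 2 with simplices:

  0-simplices (7): [0], [1], [2], [3], [4], [5], [6]
  1-simplices (21): [0,1], [0,2], [0,3], [0,4], [0,5], [0,6], [1,2], [1,3], [1,4], [1,5], [1,6], [2,3], [2,4], [2,5], [2,6], [3,4], [3,5], [3,6], [4,5], [4,6], [5,6]
  2-simplices (14): [0,1,3], [0,1,5], [0,2,4], [0,2,6], [0,3,6], [0,4,5], [1,2,5], [1,2,6], [1,3,4], [1,4,6], [2,3,4], [2,3,5], [3,5,6], [4,5,6]

so the chain groups are C_0 ≅ Z^7, C_1 ≅ Z^21, C_2 ≅ Z^14.

∂_1: C_1 → C_0 is given by ∂[p,q] = [q] − [p]. For instance
  ∂[0,5] = [5] − [0].
As a 7×21 matrix over Z this has rank 6, with invariant factors (1,1,1,1,1,1).

Boundary ∂_2: C_2 → C_1 acts by ∂[p,q,r] = [q,r] − [p,r] + [p,q]. For instance
  ∂[1,3,4] = [3,4] − [1,4] + [1,3],
  ∂[0,2,4] = [2,4] − [0,4] + [0,2].
This gives a 21×14 integer matrix of rank 13; reducing to Smith normal form yields diagonal entries (1,1,1,1,1,1,1,1,1,1,1,1,1).

Reading off H_k = ker ∂_k / im ∂_{k+1}:

  H_0: rank C_0 − rank ∂_1 = 7 − 6 = 1, and the invariant factors of ∂_1 are all 1, so H_0 ≅ Z.
  H_1: rank ker ∂_1 − rank ∂_2 = (21 − 6) − 13 = 2, and the invariant factors of ∂_2 are all 1, so H_1 ≅ Z^2.
  H_2: rank ker ∂_2 − rank ∂_3 = (14 − 13) − 0 = 1, and there is no ∂_3, so H_2 ≅ Z.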